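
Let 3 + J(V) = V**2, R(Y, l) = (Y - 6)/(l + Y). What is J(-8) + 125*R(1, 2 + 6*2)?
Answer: 58/3 ≈ 19.333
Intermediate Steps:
R(Y, l) = (-6 + Y)/(Y + l)
J(V) = -3 + V**2
J(-8) + 125*R(1, 2 + 6*2) = (-3 + (-8)**2) + 125*((-6 + 1)/(1 + (2 + 6*2))) = (-3 + 64) + 125*(-5/(1 + (2 + 12))) = 61 + 125*(-5/(1 + 14)) = 61 + 125*(-5/15) = 61 + 125*((1/15)*(-5)) = 61 + 125*(-1/3) = 61 - 125/3 = 58/3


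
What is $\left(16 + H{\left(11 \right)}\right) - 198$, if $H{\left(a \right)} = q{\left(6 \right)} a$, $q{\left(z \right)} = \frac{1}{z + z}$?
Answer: $- \frac{2173}{12} \approx -181.08$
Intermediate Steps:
$q{\left(z \right)} = \frac{1}{2 z}$
$H{\left(a \right)} = \frac{a}{12}$ ($H{\left(a \right)} = \frac{1}{2 \cdot 6} a = \frac{1}{2} \cdot \frac{1}{6} a = \frac{a}{12}$)
$\left(16 + H{\left(11 \right)}\right) - 198 = \left(16 + \frac{1}{12} \cdot 11\right) - 198 = \left(16 + \frac{11}{12}\right) - 198 = \frac{203}{12} - 198 = - \frac{2173}{12}$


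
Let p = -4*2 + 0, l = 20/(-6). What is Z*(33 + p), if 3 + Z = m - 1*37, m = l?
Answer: -3250/3 ≈ -1083.3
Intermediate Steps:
l = -10/3 (l = 20*(-1/6) = -10/3 ≈ -3.3333)
p = -8 (p = -8 + 0 = -8)
m = -10/3 ≈ -3.3333
Z = -130/3 (Z = -3 + (-10/3 - 1*37) = -3 + (-10/3 - 37) = -3 - 121/3 = -130/3 ≈ -43.333)
Z*(33 + p) = -130*(33 - 8)/3 = -130/3*25 = -3250/3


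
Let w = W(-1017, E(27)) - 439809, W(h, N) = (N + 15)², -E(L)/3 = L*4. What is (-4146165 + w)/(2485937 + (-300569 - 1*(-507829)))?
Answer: -4490493/2693197 ≈ -1.6673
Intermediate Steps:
E(L) = -12*L (E(L) = -3*L*4 = -12*L)
W(h, N) = (15 + N)²
w = -344328 (w = (15 - 12*27)² - 439809 = (15 - 324)² - 439809 = (-309)² - 439809 = 95481 - 439809 = -344328)
(-4146165 + w)/(2485937 + (-300569 - 1*(-507829))) = (-4146165 - 344328)/(2485937 + (-300569 - 1*(-507829))) = -4490493/(2485937 + (-300569 + 507829)) = -4490493/(2485937 + 207260) = -4490493/2693197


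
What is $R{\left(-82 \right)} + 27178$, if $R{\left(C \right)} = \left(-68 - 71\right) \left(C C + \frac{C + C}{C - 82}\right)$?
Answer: $-907597$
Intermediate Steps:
$R{\left(C \right)} = - 139 C^{2} - \frac{278 C}{-82 + C}$ ($R{\left(C \right)} = - 139 \left(C^{2} + \frac{2 C}{-82 + C}\right) = - 139 C^{2} - \frac{278 C}{-82 + C}$)
$R{\left(-82 \right)} + 27178 = 139 \left(-82\right) \frac{1}{-82 - 82} \left(-2 - \left(-82\right)^{2} + 82 \left(-82\right)\right) + 27178 = 139 \left(-82\right) \frac{1}{-164} \left(-2 - 6724 - 6724\right) + 27178 = 139 \left(-82\right) \left(- \frac{1}{164}\right) \left(-2 - 6724 - 6724\right) + 27178 = 139 \left(-82\right) \left(- \frac{1}{164}\right) \left(-13450\right) + 27178 = -934775 + 27178 = -907597$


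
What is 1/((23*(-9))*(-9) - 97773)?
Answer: -1/95910 ≈ -1.0426e-5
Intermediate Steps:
1/((23*(-9))*(-9) - 97773) = 1/(-207*(-9) - 97773) = 1/(1863 - 97773) = 1/(-95910) = -1/95910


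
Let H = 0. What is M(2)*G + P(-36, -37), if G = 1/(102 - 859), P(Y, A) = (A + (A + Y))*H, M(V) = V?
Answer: -2/757 ≈ -0.0026420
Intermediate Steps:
P(Y, A) = 0 (P(Y, A) = (A + (A + Y))*0 = (Y + 2*A)*0 = 0)
G = -1/757 (G = 1/(-757) = -1/757 ≈ -0.0013210)
M(2)*G + P(-36, -37) = 2*(-1/757) + 0 = -2/757 + 0 = -2/757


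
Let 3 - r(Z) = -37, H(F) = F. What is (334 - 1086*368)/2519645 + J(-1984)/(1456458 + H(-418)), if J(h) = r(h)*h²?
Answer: 9903432320206/91717597645 ≈ 107.98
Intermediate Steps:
r(Z) = 40 (r(Z) = 3 - 1*(-37) = 3 + 37 = 40)
J(h) = 40*h²
(334 - 1086*368)/2519645 + J(-1984)/(1456458 + H(-418)) = (334 - 1086*368)/2519645 + (40*(-1984)²)/(1456458 - 418) = (334 - 399648)*(1/2519645) + (40*3936256)/1456040 = -399314*1/2519645 + 157450240*(1/1456040) = -399314/2519645 + 3936256/36401 = 9903432320206/91717597645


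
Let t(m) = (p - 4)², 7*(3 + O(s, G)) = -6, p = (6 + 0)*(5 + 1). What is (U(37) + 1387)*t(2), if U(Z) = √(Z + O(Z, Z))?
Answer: 1420288 + 2048*√406/7 ≈ 1.4262e+6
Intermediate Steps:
p = 36 (p = 6*6 = 36)
O(s, G) = -27/7 (O(s, G) = -3 + (⅐)*(-6) = -3 - 6/7 = -27/7)
U(Z) = √(-27/7 + Z) (U(Z) = √(Z - 27/7) = √(-27/7 + Z))
t(m) = 1024 (t(m) = (36 - 4)² = 32² = 1024)
(U(37) + 1387)*t(2) = (√(-189 + 49*37)/7 + 1387)*1024 = (√(-189 + 1813)/7 + 1387)*1024 = (√1624/7 + 1387)*1024 = ((2*√406)/7 + 1387)*1024 = (2*√406/7 + 1387)*1024 = (1387 + 2*√406/7)*1024 = 1420288 + 2048*√406/7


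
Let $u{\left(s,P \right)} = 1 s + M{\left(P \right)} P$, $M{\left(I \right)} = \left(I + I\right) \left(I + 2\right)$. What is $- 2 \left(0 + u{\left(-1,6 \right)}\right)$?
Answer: $-1150$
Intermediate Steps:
$M{\left(I \right)} = 2 I \left(2 + I\right)$
$u{\left(s,P \right)} = s + 2 P^{2} \left(2 + P\right)$ ($u{\left(s,P \right)} = 1 s + 2 P \left(2 + P\right) P = s + 2 P^{2} \left(2 + P\right)$)
$- 2 \left(0 + u{\left(-1,6 \right)}\right) = - 2 \left(0 - \left(1 - 2 \cdot 6^{2} \left(2 + 6\right)\right)\right) = - 2 \left(0 - \left(1 - 576\right)\right) = - 2 \left(0 + \left(-1 + 576\right)\right) = - 2 \left(0 + 575\right) = \left(-2\right) 575 = -1150$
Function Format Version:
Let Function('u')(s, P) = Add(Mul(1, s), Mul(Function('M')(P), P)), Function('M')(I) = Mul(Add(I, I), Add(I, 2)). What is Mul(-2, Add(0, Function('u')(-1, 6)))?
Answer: -1150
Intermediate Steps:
Function('M')(I) = Mul(2, I, Add(2, I)) (Function('M')(I) = Mul(Mul(2, I), Add(2, I)) = Mul(2, I, Add(2, I)))
Function('u')(s, P) = Add(s, Mul(2, Pow(P, 2), Add(2, P))) (Function('u')(s, P) = Add(Mul(1, s), Mul(Mul(2, P, Add(2, P)), P)) = Add(s, Mul(2, Pow(P, 2), Add(2, P))))
Mul(-2, Add(0, Function('u')(-1, 6))) = Mul(-2, Add(0, Add(-1, Mul(2, Pow(6, 2), Add(2, 6))))) = Mul(-2, Add(0, Add(-1, Mul(2, 36, 8)))) = Mul(-2, Add(0, Add(-1, 576))) = Mul(-2, Add(0, 575)) = Mul(-2, 575) = -1150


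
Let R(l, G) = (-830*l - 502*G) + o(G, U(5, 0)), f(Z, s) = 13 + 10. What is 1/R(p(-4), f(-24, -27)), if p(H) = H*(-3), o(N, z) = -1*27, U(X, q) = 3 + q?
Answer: -1/21533 ≈ -4.6440e-5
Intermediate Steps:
f(Z, s) = 23
o(N, z) = -27
p(H) = -3*H
R(l, G) = -27 - 830*l - 502*G (R(l, G) = (-830*l - 502*G) - 27 = -27 - 830*l - 502*G)
1/R(p(-4), f(-24, -27)) = 1/(-27 - (-2490)*(-4) - 502*23) = 1/(-27 - 830*12 - 11546) = 1/(-27 - 9960 - 11546) = 1/(-21533) = -1/21533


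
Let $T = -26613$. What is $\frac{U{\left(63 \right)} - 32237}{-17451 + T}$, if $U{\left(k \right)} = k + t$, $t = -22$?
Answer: $\frac{2683}{3672} \approx 0.73066$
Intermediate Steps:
$U{\left(k \right)} = -22 + k$ ($U{\left(k \right)} = k - 22 = -22 + k$)
$\frac{U{\left(63 \right)} - 32237}{-17451 + T} = \frac{\left(-22 + 63\right) - 32237}{-17451 - 26613} = \frac{41 - 32237}{-44064} = \left(-32196\right) \left(- \frac{1}{44064}\right) = \frac{2683}{3672}$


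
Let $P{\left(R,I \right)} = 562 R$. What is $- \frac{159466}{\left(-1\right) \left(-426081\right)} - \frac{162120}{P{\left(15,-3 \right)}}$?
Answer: $- \frac{2347351670}{119728761} \approx -19.606$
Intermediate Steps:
$- \frac{159466}{\left(-1\right) \left(-426081\right)} - \frac{162120}{P{\left(15,-3 \right)}} = - \frac{159466}{\left(-1\right) \left(-426081\right)} - \frac{162120}{562 \cdot 15} = - \frac{159466}{426081} - \frac{162120}{8430} = \left(-159466\right) \frac{1}{426081} - \frac{5404}{281} = - \frac{159466}{426081} - \frac{5404}{281} = - \frac{2347351670}{119728761}$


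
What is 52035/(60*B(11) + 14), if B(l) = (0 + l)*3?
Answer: 52035/1994 ≈ 26.096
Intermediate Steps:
B(l) = 3*l (B(l) = l*3 = 3*l)
52035/(60*B(11) + 14) = 52035/(60*(3*11) + 14) = 52035/(60*33 + 14) = 52035/(1980 + 14) = 52035/1994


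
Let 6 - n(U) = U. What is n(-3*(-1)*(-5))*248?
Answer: 5208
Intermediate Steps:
n(U) = 6 - U
n(-3*(-1)*(-5))*248 = (6 - (-3*(-1))*(-5))*248 = (6 - 3*(-5))*248 = (6 - 1*(-15))*248 = (6 + 15)*248 = 21*248 = 5208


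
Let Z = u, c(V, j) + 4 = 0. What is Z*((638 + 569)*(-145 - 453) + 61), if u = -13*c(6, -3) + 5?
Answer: -41138325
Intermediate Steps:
c(V, j) = -4 (c(V, j) = -4 + 0 = -4)
u = 57 (u = -13*(-4) + 5 = 52 + 5 = 57)
Z = 57
Z*((638 + 569)*(-145 - 453) + 61) = 57*((638 + 569)*(-145 - 453) + 61) = 57*(1207*(-598) + 61) = 57*(-721786 + 61) = 57*(-721725) = -41138325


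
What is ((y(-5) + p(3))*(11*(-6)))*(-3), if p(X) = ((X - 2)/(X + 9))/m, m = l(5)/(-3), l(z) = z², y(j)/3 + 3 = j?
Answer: -237699/50 ≈ -4754.0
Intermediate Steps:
y(j) = -9 + 3*j
m = -25/3 (m = 5²/(-3) = 25*(-⅓) = -25/3 ≈ -8.3333)
p(X) = -3*(-2 + X)/(25*(9 + X)) (p(X) = ((X - 2)/(X + 9))/(-25/3) = ((-2 + X)/(9 + X))*(-3/25) = -3*(-2 + X)/(25*(9 + X)))
((y(-5) + p(3))*(11*(-6)))*(-3) = (((-9 + 3*(-5)) + 3*(2 - 1*3)/(25*(9 + 3)))*(11*(-6)))*(-3) = (((-9 - 15) + (3/25)*(2 - 3)/12)*(-66))*(-3) = ((-24 + (3/25)*(1/12)*(-1))*(-66))*(-3) = ((-24 - 1/100)*(-66))*(-3) = -2401/100*(-66)*(-3) = (79233/50)*(-3) = -237699/50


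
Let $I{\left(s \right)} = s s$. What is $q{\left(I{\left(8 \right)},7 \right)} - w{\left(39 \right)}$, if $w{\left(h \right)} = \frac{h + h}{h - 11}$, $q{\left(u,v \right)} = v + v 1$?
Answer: $\frac{157}{14} \approx 11.214$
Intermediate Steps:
$I{\left(s \right)} = s^{2}$
$q{\left(u,v \right)} = 2 v$ ($q{\left(u,v \right)} = v + v = 2 v$)
$w{\left(h \right)} = \frac{2 h}{-11 + h}$
$q{\left(I{\left(8 \right)},7 \right)} - w{\left(39 \right)} = 2 \cdot 7 - 2 \cdot 39 \frac{1}{-11 + 39} = 14 - 2 \cdot 39 \cdot \frac{1}{28} = 14 - \frac{39}{14} = \frac{157}{14}$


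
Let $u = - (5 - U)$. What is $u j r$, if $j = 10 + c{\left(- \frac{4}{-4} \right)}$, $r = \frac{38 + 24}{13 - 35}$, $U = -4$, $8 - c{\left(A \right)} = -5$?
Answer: $\frac{6417}{11} \approx 583.36$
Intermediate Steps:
$c{\left(A \right)} = 13$ ($c{\left(A \right)} = 8 - -5 = 8 + 5 = 13$)
$r = - \frac{31}{11}$ ($r = \frac{62}{-22} = 62 \left(- \frac{1}{22}\right) = - \frac{31}{11} \approx -2.8182$)
$j = 23$ ($j = 10 + 13 = 23$)
$u = -9$ ($u = - (5 - -4) = - (5 + 4) = \left(-1\right) 9 = -9$)
$u j r = \left(-9\right) 23 \left(- \frac{31}{11}\right) = \left(-207\right) \left(- \frac{31}{11}\right) = \frac{6417}{11}$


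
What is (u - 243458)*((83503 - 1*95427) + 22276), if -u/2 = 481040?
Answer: -12479729376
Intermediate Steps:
u = -962080 (u = -2*481040 = -962080)
(u - 243458)*((83503 - 1*95427) + 22276) = (-962080 - 243458)*((83503 - 1*95427) + 22276) = -1205538*((83503 - 95427) + 22276) = -1205538*(-11924 + 22276) = -1205538*10352 = -12479729376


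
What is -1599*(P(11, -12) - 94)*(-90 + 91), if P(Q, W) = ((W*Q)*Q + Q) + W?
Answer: 2473653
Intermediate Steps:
P(Q, W) = Q + W + W*Q² (P(Q, W) = ((Q*W)*Q + Q) + W = (W*Q² + Q) + W = (Q + W*Q²) + W = Q + W + W*Q²)
-1599*(P(11, -12) - 94)*(-90 + 91) = -1599*((11 - 12 - 12*11²) - 94)*(-90 + 91) = -1599*((11 - 12 - 12*121) - 94) = -1599*((11 - 12 - 1452) - 94) = -1599*(-1453 - 94) = -(-2473653) = -1599*(-1547) = 2473653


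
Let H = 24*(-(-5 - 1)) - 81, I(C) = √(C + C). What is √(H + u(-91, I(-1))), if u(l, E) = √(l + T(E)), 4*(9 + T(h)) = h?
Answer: √(252 + 2*√(-400 + I*√2))/2 ≈ 7.9632 + 0.62789*I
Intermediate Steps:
T(h) = -9 + h/4
I(C) = √2*√C (I(C) = √(2*C) = √2*√C)
u(l, E) = √(-9 + l + E/4) (u(l, E) = √(l + (-9 + E/4)) = √(-9 + l + E/4))
H = 63 (H = 24*(-1*(-6)) - 81 = 24*6 - 81 = 144 - 81 = 63)
√(H + u(-91, I(-1))) = √(63 + √(-36 + √2*√(-1) + 4*(-91))/2) = √(63 + √(-36 + √2*I - 364)/2) = √(63 + √(-36 + I*√2 - 364)/2) = √(63 + √(-400 + I*√2)/2)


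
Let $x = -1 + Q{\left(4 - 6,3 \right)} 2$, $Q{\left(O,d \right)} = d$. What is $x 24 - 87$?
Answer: $33$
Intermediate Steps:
$x = 5$ ($x = -1 + 3 \cdot 2 = -1 + 6 = 5$)
$x 24 - 87 = 5 \cdot 24 - 87 = 120 - 87 = 33$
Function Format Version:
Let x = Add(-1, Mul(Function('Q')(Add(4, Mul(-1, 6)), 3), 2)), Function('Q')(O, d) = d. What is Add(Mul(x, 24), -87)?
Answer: 33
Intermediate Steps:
x = 5 (x = Add(-1, Mul(3, 2)) = Add(-1, 6) = 5)
Add(Mul(x, 24), -87) = Add(Mul(5, 24), -87) = Add(120, -87) = 33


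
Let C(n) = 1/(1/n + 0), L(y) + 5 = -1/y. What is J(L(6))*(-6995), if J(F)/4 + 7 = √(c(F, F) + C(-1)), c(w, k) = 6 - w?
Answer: 195860 - 13990*√366/3 ≈ 1.0665e+5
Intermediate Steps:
L(y) = -5 - 1/y
C(n) = n (C(n) = 1/(1/n) = n)
J(F) = -28 + 4*√(5 - F) (J(F) = -28 + 4*√((6 - F) - 1) = -28 + 4*√(5 - F))
J(L(6))*(-6995) = (-28 + 4*√(5 - (-5 - 1/6)))*(-6995) = (-28 + 4*√(5 - (-5 - 1*⅙)))*(-6995) = (-28 + 4*√(5 - (-5 - ⅙)))*(-6995) = (-28 + 4*√(5 - 1*(-31/6)))*(-6995) = (-28 + 4*√(5 + 31/6))*(-6995) = (-28 + 4*√(61/6))*(-6995) = (-28 + 4*(√366/6))*(-6995) = (-28 + 2*√366/3)*(-6995) = 195860 - 13990*√366/3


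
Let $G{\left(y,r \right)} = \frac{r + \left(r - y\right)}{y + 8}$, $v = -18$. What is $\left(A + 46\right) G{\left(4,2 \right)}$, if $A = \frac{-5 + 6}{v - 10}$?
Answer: $0$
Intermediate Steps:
$A = - \frac{1}{28}$ ($A = \frac{-5 + 6}{-18 - 10} = 1 \frac{1}{-28} = 1 \left(- \frac{1}{28}\right) = - \frac{1}{28} \approx -0.035714$)
$G{\left(y,r \right)} = \frac{- y + 2 r}{8 + y}$
$\left(A + 46\right) G{\left(4,2 \right)} = \left(- \frac{1}{28} + 46\right) \frac{\left(-1\right) 4 + 2 \cdot 2}{8 + 4} = \frac{1287 \frac{-4 + 4}{12}}{28} = \frac{1287 \cdot \frac{1}{12} \cdot 0}{28} = \frac{1287}{28} \cdot 0 = 0$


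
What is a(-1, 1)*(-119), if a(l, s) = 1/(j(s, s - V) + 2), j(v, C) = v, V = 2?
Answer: -119/3 ≈ -39.667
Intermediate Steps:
a(l, s) = 1/(2 + s) (a(l, s) = 1/(s + 2) = 1/(2 + s))
a(-1, 1)*(-119) = -119/(2 + 1) = -119/3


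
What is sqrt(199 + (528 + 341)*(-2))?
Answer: 9*I*sqrt(19) ≈ 39.23*I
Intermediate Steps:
sqrt(199 + (528 + 341)*(-2)) = sqrt(199 + 869*(-2)) = sqrt(199 - 1738) = sqrt(-1539) = 9*I*sqrt(19)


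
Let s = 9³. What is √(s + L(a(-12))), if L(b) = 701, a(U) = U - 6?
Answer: √1430 ≈ 37.815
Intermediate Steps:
a(U) = -6 + U
s = 729
√(s + L(a(-12))) = √(729 + 701) = √1430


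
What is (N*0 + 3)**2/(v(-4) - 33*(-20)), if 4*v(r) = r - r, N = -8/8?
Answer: 3/220 ≈ 0.013636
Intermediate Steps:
N = -1 (N = -8*1/8 = -1)
v(r) = 0 (v(r) = (r - r)/4 = (1/4)*0 = 0)
(N*0 + 3)**2/(v(-4) - 33*(-20)) = (-1*0 + 3)**2/(0 - 33*(-20)) = (0 + 3)**2/(0 + 660) = 3**2/660 = 9*(1/660) = 3/220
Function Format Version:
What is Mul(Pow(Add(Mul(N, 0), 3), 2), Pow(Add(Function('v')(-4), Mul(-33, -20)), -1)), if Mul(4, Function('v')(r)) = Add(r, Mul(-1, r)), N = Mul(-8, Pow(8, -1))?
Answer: Rational(3, 220) ≈ 0.013636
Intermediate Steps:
N = -1 (N = Mul(-8, Rational(1, 8)) = -1)
Function('v')(r) = 0 (Function('v')(r) = Mul(Rational(1, 4), Add(r, Mul(-1, r))) = Mul(Rational(1, 4), 0) = 0)
Mul(Pow(Add(Mul(N, 0), 3), 2), Pow(Add(Function('v')(-4), Mul(-33, -20)), -1)) = Mul(Pow(Add(Mul(-1, 0), 3), 2), Pow(Add(0, Mul(-33, -20)), -1)) = Mul(Pow(Add(0, 3), 2), Pow(Add(0, 660), -1)) = Mul(Pow(3, 2), Pow(660, -1)) = Mul(9, Rational(1, 660)) = Rational(3, 220)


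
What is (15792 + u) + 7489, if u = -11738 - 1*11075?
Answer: 468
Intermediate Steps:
u = -22813 (u = -11738 - 11075 = -22813)
(15792 + u) + 7489 = (15792 - 22813) + 7489 = -7021 + 7489 = 468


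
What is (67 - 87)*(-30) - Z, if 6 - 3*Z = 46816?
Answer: 48610/3 ≈ 16203.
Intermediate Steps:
Z = -46810/3 (Z = 2 - 1/3*46816 = 2 - 46816/3 = -46810/3 ≈ -15603.)
(67 - 87)*(-30) - Z = (67 - 87)*(-30) - 1*(-46810/3) = -20*(-30) + 46810/3 = 600 + 46810/3 = 48610/3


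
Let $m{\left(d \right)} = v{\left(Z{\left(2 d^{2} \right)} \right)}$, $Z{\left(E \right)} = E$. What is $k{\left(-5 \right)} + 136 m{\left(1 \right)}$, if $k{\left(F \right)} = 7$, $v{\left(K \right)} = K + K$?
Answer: $551$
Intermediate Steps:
$v{\left(K \right)} = 2 K$
$m{\left(d \right)} = 4 d^{2}$ ($m{\left(d \right)} = 2 \cdot 2 d^{2} = 4 d^{2}$)
$k{\left(-5 \right)} + 136 m{\left(1 \right)} = 7 + 136 \cdot 4 \cdot 1^{2} = 7 + 136 \cdot 4 \cdot 1 = 7 + 136 \cdot 4 = 7 + 544 = 551$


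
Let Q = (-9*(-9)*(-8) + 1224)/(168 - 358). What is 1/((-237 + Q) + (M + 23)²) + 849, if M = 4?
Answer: 39437843/46452 ≈ 849.00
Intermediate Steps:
Q = -288/95 (Q = (81*(-8) + 1224)/(-190) = (-648 + 1224)*(-1/190) = 576*(-1/190) = -288/95 ≈ -3.0316)
1/((-237 + Q) + (M + 23)²) + 849 = 1/((-237 - 288/95) + (4 + 23)²) + 849 = 1/(-22803/95 + 27²) + 849 = 1/(-22803/95 + 729) + 849 = 1/(46452/95) + 849 = 95/46452 + 849 = 39437843/46452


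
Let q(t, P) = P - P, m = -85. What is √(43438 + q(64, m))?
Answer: √43438 ≈ 208.42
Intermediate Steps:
q(t, P) = 0
√(43438 + q(64, m)) = √(43438 + 0) = √43438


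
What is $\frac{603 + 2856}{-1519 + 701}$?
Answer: $- \frac{3459}{818} \approx -4.2286$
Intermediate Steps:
$\frac{603 + 2856}{-1519 + 701} = \frac{3459}{-818} = 3459 \left(- \frac{1}{818}\right) = - \frac{3459}{818}$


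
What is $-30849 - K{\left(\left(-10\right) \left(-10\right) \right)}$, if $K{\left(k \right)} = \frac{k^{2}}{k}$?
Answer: $-30949$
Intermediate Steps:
$K{\left(k \right)} = k$
$-30849 - K{\left(\left(-10\right) \left(-10\right) \right)} = -30849 - \left(-10\right) \left(-10\right) = -30849 - 100 = -30949$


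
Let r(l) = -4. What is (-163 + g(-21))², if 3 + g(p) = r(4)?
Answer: 28900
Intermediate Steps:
g(p) = -7 (g(p) = -3 - 4 = -7)
(-163 + g(-21))² = (-163 - 7)² = (-170)² = 28900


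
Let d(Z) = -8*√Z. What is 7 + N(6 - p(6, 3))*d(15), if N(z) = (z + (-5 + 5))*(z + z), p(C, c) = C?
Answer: 7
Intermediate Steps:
N(z) = 2*z² (N(z) = (z + 0)*(2*z) = z*(2*z) = 2*z²)
7 + N(6 - p(6, 3))*d(15) = 7 + (2*(6 - 1*6)²)*(-8*√15) = 7 + (2*(6 - 6)²)*(-8*√15) = 7 + (2*0²)*(-8*√15) = 7 + (2*0)*(-8*√15) = 7 + 0*(-8*√15) = 7 + 0 = 7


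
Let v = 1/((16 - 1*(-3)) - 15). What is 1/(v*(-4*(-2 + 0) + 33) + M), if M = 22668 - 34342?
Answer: -4/46655 ≈ -8.5736e-5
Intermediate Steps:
v = ¼ (v = 1/((16 + 3) - 15) = 1/(19 - 15) = 1/4 = ¼ ≈ 0.25000)
M = -11674
1/(v*(-4*(-2 + 0) + 33) + M) = 1/((-4*(-2 + 0) + 33)/4 - 11674) = 1/((-4*(-2) + 33)/4 - 11674) = 1/((8 + 33)/4 - 11674) = 1/((¼)*41 - 11674) = 1/(41/4 - 11674) = 1/(-46655/4) = -4/46655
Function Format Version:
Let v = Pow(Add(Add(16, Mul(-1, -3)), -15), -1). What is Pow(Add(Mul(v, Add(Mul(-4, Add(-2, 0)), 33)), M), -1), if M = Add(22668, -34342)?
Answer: Rational(-4, 46655) ≈ -8.5736e-5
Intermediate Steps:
v = Rational(1, 4) (v = Pow(Add(Add(16, 3), -15), -1) = Pow(Add(19, -15), -1) = Pow(4, -1) = Rational(1, 4) ≈ 0.25000)
M = -11674
Pow(Add(Mul(v, Add(Mul(-4, Add(-2, 0)), 33)), M), -1) = Pow(Add(Mul(Rational(1, 4), Add(Mul(-4, Add(-2, 0)), 33)), -11674), -1) = Pow(Add(Mul(Rational(1, 4), Add(Mul(-4, -2), 33)), -11674), -1) = Pow(Add(Mul(Rational(1, 4), Add(8, 33)), -11674), -1) = Pow(Add(Mul(Rational(1, 4), 41), -11674), -1) = Pow(Add(Rational(41, 4), -11674), -1) = Pow(Rational(-46655, 4), -1) = Rational(-4, 46655)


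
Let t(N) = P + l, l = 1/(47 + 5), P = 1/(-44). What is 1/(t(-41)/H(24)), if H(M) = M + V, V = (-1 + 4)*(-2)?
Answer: -5148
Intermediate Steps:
P = -1/44 ≈ -0.022727
l = 1/52 ≈ 0.019231
t(N) = -1/286 (t(N) = -1/44 + 1/52 = -1/286)
V = -6 (V = 3*(-2) = -6)
H(M) = -6 + M (H(M) = M - 6 = -6 + M)
1/(t(-41)/H(24)) = 1/(-1/(286*(-6 + 24))) = 1/(-1/286/18) = 1/(-1/286*1/18) = 1/(-1/5148) = -5148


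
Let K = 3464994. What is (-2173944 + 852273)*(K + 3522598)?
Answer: -9235297706232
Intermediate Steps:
(-2173944 + 852273)*(K + 3522598) = (-2173944 + 852273)*(3464994 + 3522598) = -1321671*6987592 = -9235297706232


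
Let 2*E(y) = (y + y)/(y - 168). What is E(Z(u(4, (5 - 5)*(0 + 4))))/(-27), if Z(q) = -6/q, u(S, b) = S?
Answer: -1/3051 ≈ -0.00032776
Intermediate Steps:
E(y) = y/(-168 + y) (E(y) = ((y + y)/(y - 168))/2 = ((2*y)/(-168 + y))/2 = (2*y/(-168 + y))/2 = y/(-168 + y))
E(Z(u(4, (5 - 5)*(0 + 4))))/(-27) = ((-6/4)/(-168 - 6/4))/(-27) = -(-6*¼)/(27*(-168 - 6*¼)) = -(-1)/(18*(-168 - 3/2)) = -(-1)/(18*(-339/2)) = -(-1)*(-2)/(18*339) = -1/27*1/113 = -1/3051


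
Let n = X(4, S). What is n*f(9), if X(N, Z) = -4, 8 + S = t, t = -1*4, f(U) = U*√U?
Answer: -108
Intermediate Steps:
f(U) = U^(3/2)
t = -4
S = -12 (S = -8 - 4 = -12)
n = -4
n*f(9) = -4*9^(3/2) = -4*27 = -108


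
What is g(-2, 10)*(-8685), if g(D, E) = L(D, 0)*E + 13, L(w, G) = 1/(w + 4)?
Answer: -156330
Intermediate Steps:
L(w, G) = 1/(4 + w)
g(D, E) = 13 + E/(4 + D) (g(D, E) = E/(4 + D) + 13 = 13 + E/(4 + D))
g(-2, 10)*(-8685) = ((52 + 10 + 13*(-2))/(4 - 2))*(-8685) = ((52 + 10 - 26)/2)*(-8685) = ((½)*36)*(-8685) = 18*(-8685) = -156330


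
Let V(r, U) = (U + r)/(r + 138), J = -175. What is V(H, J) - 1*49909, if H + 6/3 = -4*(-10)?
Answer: -8784121/176 ≈ -49910.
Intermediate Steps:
H = 38 (H = -2 - 4*(-10) = -2 + 40 = 38)
V(r, U) = (U + r)/(138 + r)
V(H, J) - 1*49909 = (-175 + 38)/(138 + 38) - 1*49909 = -137/176 - 49909 = -8784121/176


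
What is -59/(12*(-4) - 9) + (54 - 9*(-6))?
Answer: 6215/57 ≈ 109.04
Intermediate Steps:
-59/(12*(-4) - 9) + (54 - 9*(-6)) = -59/(-48 - 9) + (54 - 1*(-54)) = -59/(-57) + (54 + 54) = -59*(-1/57) + 108 = 59/57 + 108 = 6215/57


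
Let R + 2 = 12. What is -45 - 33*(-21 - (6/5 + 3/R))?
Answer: 1395/2 ≈ 697.50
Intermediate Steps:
R = 10 (R = -2 + 12 = 10)
-45 - 33*(-21 - (6/5 + 3/R)) = -45 - 33*(-21 - (6/5 + 3/10)) = -45 - 33*(-21 - 1*3/2) = -45 - 33*(-21 - 3/2) = -45 - 33*(-45/2) = -45 + 1485/2 = 1395/2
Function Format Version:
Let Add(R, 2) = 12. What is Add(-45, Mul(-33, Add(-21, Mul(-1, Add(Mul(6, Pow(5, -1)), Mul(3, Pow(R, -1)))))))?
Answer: Rational(1395, 2) ≈ 697.50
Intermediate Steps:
R = 10 (R = Add(-2, 12) = 10)
Add(-45, Mul(-33, Add(-21, Mul(-1, Add(Mul(6, Pow(5, -1)), Mul(3, Pow(R, -1))))))) = Add(-45, Mul(-33, Add(-21, Mul(-1, Add(Mul(6, Pow(5, -1)), Mul(3, Pow(10, -1))))))) = Add(-45, Mul(-33, Add(-21, Mul(-1, Add(Mul(6, Rational(1, 5)), Mul(3, Rational(1, 10))))))) = Add(-45, Mul(-33, Add(-21, Mul(-1, Add(Rational(6, 5), Rational(3, 10)))))) = Add(-45, Mul(-33, Add(-21, Mul(-1, Rational(3, 2))))) = Add(-45, Mul(-33, Add(-21, Rational(-3, 2)))) = Add(-45, Mul(-33, Rational(-45, 2))) = Add(-45, Rational(1485, 2)) = Rational(1395, 2)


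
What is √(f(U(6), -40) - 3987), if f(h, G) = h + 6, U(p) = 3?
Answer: 3*I*√442 ≈ 63.071*I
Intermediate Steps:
f(h, G) = 6 + h
√(f(U(6), -40) - 3987) = √((6 + 3) - 3987) = √(9 - 3987) = √(-3978) = 3*I*√442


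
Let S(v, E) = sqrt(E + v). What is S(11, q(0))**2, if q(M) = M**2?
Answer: 11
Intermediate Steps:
S(11, q(0))**2 = (sqrt(0**2 + 11))**2 = (sqrt(0 + 11))**2 = (sqrt(11))**2 = 11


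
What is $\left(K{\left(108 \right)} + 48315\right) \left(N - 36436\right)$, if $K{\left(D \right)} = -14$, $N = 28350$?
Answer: $-390561886$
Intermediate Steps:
$\left(K{\left(108 \right)} + 48315\right) \left(N - 36436\right) = \left(-14 + 48315\right) \left(28350 - 36436\right) = 48301 \left(-8086\right) = -390561886$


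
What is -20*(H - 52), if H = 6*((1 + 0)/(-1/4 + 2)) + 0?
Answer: 6800/7 ≈ 971.43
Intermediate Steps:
H = 24/7 (H = 6*(1/(-1*¼ + 2)) + 0 = 6*(1/(-¼ + 2)) + 0 = 6*(1/(7/4)) + 0 = 6*(1*(4/7)) + 0 = 6*(4/7) + 0 = 24/7 + 0 = 24/7 ≈ 3.4286)
-20*(H - 52) = -20*(24/7 - 52) = -20*(-340/7) = 6800/7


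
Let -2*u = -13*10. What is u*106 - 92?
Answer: 6798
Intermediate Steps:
u = 65 (u = -(-13)*10/2 = -½*(-130) = 65)
u*106 - 92 = 65*106 - 92 = 6890 - 92 = 6798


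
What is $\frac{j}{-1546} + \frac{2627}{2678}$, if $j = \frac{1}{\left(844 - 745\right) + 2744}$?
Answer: $\frac{2886598157}{2942638621} \approx 0.98096$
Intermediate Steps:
$j = \frac{1}{2843}$ ($j = \frac{1}{99 + 2744} = \frac{1}{2843} \approx 0.00035174$)
$\frac{j}{-1546} + \frac{2627}{2678} = \frac{1}{2843 \left(-1546\right)} + \frac{2627}{2678} = \frac{1}{2843} \left(- \frac{1}{1546}\right) + 2627 \cdot \frac{1}{2678} = - \frac{1}{4395278} + \frac{2627}{2678} = \frac{2886598157}{2942638621}$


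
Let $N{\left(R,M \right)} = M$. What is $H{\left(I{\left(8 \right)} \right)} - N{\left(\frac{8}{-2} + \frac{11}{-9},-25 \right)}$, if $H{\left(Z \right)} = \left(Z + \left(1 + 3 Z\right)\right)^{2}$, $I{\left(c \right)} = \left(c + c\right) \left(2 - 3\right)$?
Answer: $3994$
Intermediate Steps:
$I{\left(c \right)} = - 2 c$ ($I{\left(c \right)} = 2 c \left(-1\right) = - 2 c$)
$H{\left(Z \right)} = \left(1 + 4 Z\right)^{2}$
$H{\left(I{\left(8 \right)} \right)} - N{\left(\frac{8}{-2} + \frac{11}{-9},-25 \right)} = \left(1 + 4 \left(\left(-2\right) 8\right)\right)^{2} - -25 = \left(1 + 4 \left(-16\right)\right)^{2} + 25 = \left(1 - 64\right)^{2} + 25 = \left(-63\right)^{2} + 25 = 3969 + 25 = 3994$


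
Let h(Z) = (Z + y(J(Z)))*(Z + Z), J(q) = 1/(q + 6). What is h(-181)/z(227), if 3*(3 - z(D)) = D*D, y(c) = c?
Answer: -4300017/1127000 ≈ -3.8155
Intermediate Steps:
J(q) = 1/(6 + q)
z(D) = 3 - D²/3 (z(D) = 3 - D*D/3 = 3 - D²/3)
h(Z) = 2*Z*(Z + 1/(6 + Z)) (h(Z) = (Z + 1/(6 + Z))*(Z + Z) = (Z + 1/(6 + Z))*(2*Z) = 2*Z*(Z + 1/(6 + Z)))
h(-181)/z(227) = (2*(-181)*(1 - 181*(6 - 181))/(6 - 181))/(3 - ⅓*227²) = (2*(-181)*(1 - 181*(-175))/(-175))/(3 - ⅓*51529) = (2*(-181)*(-1/175)*(1 + 31675))/(3 - 51529/3) = (2*(-181)*(-1/175)*31676)/(-51520/3) = (11466712/175)*(-3/51520) = -4300017/1127000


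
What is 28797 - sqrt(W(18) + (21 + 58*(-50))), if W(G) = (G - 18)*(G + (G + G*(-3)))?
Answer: 28797 - I*sqrt(2879) ≈ 28797.0 - 53.656*I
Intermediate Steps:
W(G) = -G*(-18 + G) (W(G) = (-18 + G)*(G + (G - 3*G)) = (-18 + G)*(G - 2*G) = (-18 + G)*(-G) = -G*(-18 + G))
28797 - sqrt(W(18) + (21 + 58*(-50))) = 28797 - sqrt(18*(18 - 1*18) + (21 + 58*(-50))) = 28797 - sqrt(18*(18 - 18) + (21 - 2900)) = 28797 - sqrt(18*0 - 2879) = 28797 - sqrt(0 - 2879) = 28797 - sqrt(-2879) = 28797 - I*sqrt(2879)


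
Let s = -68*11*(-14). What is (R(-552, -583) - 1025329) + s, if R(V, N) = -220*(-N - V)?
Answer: -1264557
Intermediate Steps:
R(V, N) = 220*N + 220*V
s = 10472 (s = -748*(-14) = 10472)
(R(-552, -583) - 1025329) + s = ((220*(-583) + 220*(-552)) - 1025329) + 10472 = ((-128260 - 121440) - 1025329) + 10472 = (-249700 - 1025329) + 10472 = -1275029 + 10472 = -1264557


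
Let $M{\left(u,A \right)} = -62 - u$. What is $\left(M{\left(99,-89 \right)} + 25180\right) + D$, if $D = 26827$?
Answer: $51846$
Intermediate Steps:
$\left(M{\left(99,-89 \right)} + 25180\right) + D = \left(\left(-62 - 99\right) + 25180\right) + 26827 = \left(-161 + 25180\right) + 26827 = 25019 + 26827 = 51846$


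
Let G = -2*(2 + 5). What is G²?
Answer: 196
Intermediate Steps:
G = -14 (G = -2*7 = -14)
G² = (-14)² = 196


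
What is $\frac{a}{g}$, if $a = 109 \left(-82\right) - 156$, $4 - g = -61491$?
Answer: $- \frac{9094}{61495} \approx -0.14788$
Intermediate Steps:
$g = 61495$ ($g = 4 - -61491 = 4 + 61491 = 61495$)
$a = -9094$ ($a = -8938 - 156 = -9094$)
$\frac{a}{g} = - \frac{9094}{61495}$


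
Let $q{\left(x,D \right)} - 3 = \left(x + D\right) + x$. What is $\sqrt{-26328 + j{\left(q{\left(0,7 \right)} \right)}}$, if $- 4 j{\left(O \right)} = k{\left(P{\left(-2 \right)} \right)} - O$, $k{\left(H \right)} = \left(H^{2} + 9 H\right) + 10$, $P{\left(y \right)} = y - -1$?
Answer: $i \sqrt{26326} \approx 162.25 i$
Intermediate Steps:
$P{\left(y \right)} = 1 + y$ ($P{\left(y \right)} = y + 1 = 1 + y$)
$k{\left(H \right)} = 10 + H^{2} + 9 H$
$q{\left(x,D \right)} = 3 + D + 2 x$ ($q{\left(x,D \right)} = 3 + \left(\left(x + D\right) + x\right) = 3 + \left(\left(D + x\right) + x\right) = 3 + \left(D + 2 x\right) = 3 + D + 2 x$)
$j{\left(O \right)} = - \frac{1}{2} + \frac{O}{4}$ ($j{\left(O \right)} = - \frac{\left(10 + \left(1 - 2\right)^{2} + 9 \left(1 - 2\right)\right) - O}{4} = - \frac{\left(10 + \left(-1\right)^{2} + 9 \left(-1\right)\right) - O}{4} = - \frac{\left(10 + 1 - 9\right) - O}{4} = - \frac{2 - O}{4} = - \frac{1}{2} + \frac{O}{4}$)
$\sqrt{-26328 + j{\left(q{\left(0,7 \right)} \right)}} = \sqrt{-26328 - \left(\frac{1}{2} - \frac{3 + 7 + 2 \cdot 0}{4}\right)} = \sqrt{-26328 - \left(\frac{1}{2} - \frac{3 + 7 + 0}{4}\right)} = \sqrt{-26328 + \left(- \frac{1}{2} + \frac{1}{4} \cdot 10\right)} = \sqrt{-26328 + \left(- \frac{1}{2} + \frac{5}{2}\right)} = \sqrt{-26328 + 2} = \sqrt{-26326} = i \sqrt{26326}$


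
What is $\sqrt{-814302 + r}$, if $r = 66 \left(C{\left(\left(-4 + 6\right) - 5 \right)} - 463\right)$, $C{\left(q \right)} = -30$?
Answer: $2 i \sqrt{211710} \approx 920.24 i$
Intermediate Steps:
$r = -32538$ ($r = 66 \left(-30 - 463\right) = 66 \left(-493\right) = -32538$)
$\sqrt{-814302 + r} = \sqrt{-814302 - 32538} = \sqrt{-846840} = 2 i \sqrt{211710}$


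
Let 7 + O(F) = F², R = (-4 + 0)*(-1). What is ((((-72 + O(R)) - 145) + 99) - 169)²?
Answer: 77284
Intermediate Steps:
R = 4 (R = -4*(-1) = 4)
O(F) = -7 + F²
((((-72 + O(R)) - 145) + 99) - 169)² = ((((-72 + (-7 + 4²)) - 145) + 99) - 169)² = ((((-72 + (-7 + 16)) - 145) + 99) - 169)² = ((((-72 + 9) - 145) + 99) - 169)² = (((-63 - 145) + 99) - 169)² = ((-208 + 99) - 169)² = (-109 - 169)² = (-278)² = 77284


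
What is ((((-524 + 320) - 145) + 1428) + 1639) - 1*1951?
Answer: 767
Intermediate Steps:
((((-524 + 320) - 145) + 1428) + 1639) - 1*1951 = (((-204 - 145) + 1428) + 1639) - 1951 = ((-349 + 1428) + 1639) - 1951 = (1079 + 1639) - 1951 = 2718 - 1951 = 767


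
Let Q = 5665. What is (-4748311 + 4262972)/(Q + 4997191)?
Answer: -485339/5002856 ≈ -0.097012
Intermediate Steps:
(-4748311 + 4262972)/(Q + 4997191) = (-4748311 + 4262972)/(5665 + 4997191) = -485339/5002856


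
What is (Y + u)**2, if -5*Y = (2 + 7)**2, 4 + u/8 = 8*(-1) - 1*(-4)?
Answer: 160801/25 ≈ 6432.0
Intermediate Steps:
u = -64 (u = -32 + 8*(8*(-1) - 1*(-4)) = -32 + 8*(-8 + 4) = -32 + 8*(-4) = -32 - 32 = -64)
Y = -81/5 (Y = -(2 + 7)**2/5 = -1/5*9**2 = -1/5*81 = -81/5 ≈ -16.200)
(Y + u)**2 = (-81/5 - 64)**2 = (-401/5)**2 = 160801/25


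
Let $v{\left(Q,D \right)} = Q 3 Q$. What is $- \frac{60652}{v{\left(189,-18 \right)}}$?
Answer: $- \frac{60652}{107163} \approx -0.56598$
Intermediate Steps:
$v{\left(Q,D \right)} = 3 Q^{2}$ ($v{\left(Q,D \right)} = 3 Q Q = 3 Q^{2}$)
$- \frac{60652}{v{\left(189,-18 \right)}} = - \frac{60652}{3 \cdot 189^{2}} = - \frac{60652}{3 \cdot 35721} = - \frac{60652}{107163}$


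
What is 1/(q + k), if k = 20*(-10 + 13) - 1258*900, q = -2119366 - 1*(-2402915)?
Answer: -1/848591 ≈ -1.1784e-6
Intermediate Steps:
q = 283549 (q = -2119366 + 2402915 = 283549)
k = -1132140 (k = 20*3 - 1132200 = 60 - 1132200 = -1132140)
1/(q + k) = 1/(283549 - 1132140) = 1/(-848591) = -1/848591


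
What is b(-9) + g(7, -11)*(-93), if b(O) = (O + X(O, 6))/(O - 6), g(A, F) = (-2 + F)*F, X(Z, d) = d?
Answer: -66494/5 ≈ -13299.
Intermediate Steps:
g(A, F) = F*(-2 + F)
b(O) = (6 + O)/(-6 + O) (b(O) = (O + 6)/(O - 6) = (6 + O)/(-6 + O))
b(-9) + g(7, -11)*(-93) = (6 - 9)/(-6 - 9) - 11*(-2 - 11)*(-93) = -3/(-15) - 11*(-13)*(-93) = -1/15*(-3) + 143*(-93) = ⅕ - 13299 = -66494/5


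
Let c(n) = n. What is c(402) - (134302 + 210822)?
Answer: -344722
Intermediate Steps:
c(402) - (134302 + 210822) = 402 - (134302 + 210822) = 402 - 1*345124 = 402 - 345124 = -344722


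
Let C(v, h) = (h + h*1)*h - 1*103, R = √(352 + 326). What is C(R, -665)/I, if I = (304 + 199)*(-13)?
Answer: -884347/6539 ≈ -135.24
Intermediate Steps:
R = √678 ≈ 26.038
C(v, h) = -103 + 2*h² (C(v, h) = (h + h)*h - 103 = (2*h)*h - 103 = 2*h² - 103 = -103 + 2*h²)
I = -6539 (I = 503*(-13) = -6539)
C(R, -665)/I = (-103 + 2*(-665)²)/(-6539) = (-103 + 2*442225)*(-1/6539) = (-103 + 884450)*(-1/6539) = 884347*(-1/6539) = -884347/6539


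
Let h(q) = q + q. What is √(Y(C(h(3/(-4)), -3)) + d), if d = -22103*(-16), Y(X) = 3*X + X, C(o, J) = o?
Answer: √353642 ≈ 594.68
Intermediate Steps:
h(q) = 2*q
Y(X) = 4*X
d = 353648
√(Y(C(h(3/(-4)), -3)) + d) = √(4*(2*(3/(-4))) + 353648) = √(4*(2*(3*(-¼))) + 353648) = √(4*(2*(-¾)) + 353648) = √(4*(-3/2) + 353648) = √(-6 + 353648) = √353642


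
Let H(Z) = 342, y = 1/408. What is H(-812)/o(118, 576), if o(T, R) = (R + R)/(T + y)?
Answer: 914755/26112 ≈ 35.032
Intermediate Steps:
y = 1/408 ≈ 0.0024510
o(T, R) = 2*R/(1/408 + T) (o(T, R) = (R + R)/(T + 1/408) = (2*R)/(1/408 + T) = 2*R/(1/408 + T))
H(-812)/o(118, 576) = 342/((816*576/(1 + 408*118))) = 342/((816*576/(1 + 48144))) = 342/((816*576/48145)) = 342/((816*576*(1/48145))) = 342/(470016/48145) = 342*(48145/470016) = 914755/26112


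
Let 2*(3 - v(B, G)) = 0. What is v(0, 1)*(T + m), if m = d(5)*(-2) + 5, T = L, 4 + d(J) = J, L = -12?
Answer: -27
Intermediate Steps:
v(B, G) = 3 (v(B, G) = 3 - ½*0 = 3 + 0 = 3)
d(J) = -4 + J
T = -12
m = 3 (m = (-4 + 5)*(-2) + 5 = 1*(-2) + 5 = -2 + 5 = 3)
v(0, 1)*(T + m) = 3*(-12 + 3) = 3*(-9) = -27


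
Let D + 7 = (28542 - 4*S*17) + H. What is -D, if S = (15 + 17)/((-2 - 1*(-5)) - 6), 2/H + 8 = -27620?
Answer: -1212606731/41442 ≈ -29260.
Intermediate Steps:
H = -1/13814 (H = 2/(-8 - 27620) = 2/(-27628) = 2*(-1/27628) = -1/13814 ≈ -7.2390e-5)
S = -32/3 (S = 32/((-2 + 5) - 6) = 32/(3 - 6) = 32/(-3) = 32*(-⅓) = -32/3 ≈ -10.667)
D = 1212606731/41442 (D = -7 + ((28542 - 4*(-32/3)*17) - 1/13814) = -7 + ((28542 + (128/3)*17) - 1/13814) = -7 + ((28542 + 2176/3) - 1/13814) = -7 + (87802/3 - 1/13814) = -7 + 1212896825/41442 = 1212606731/41442 ≈ 29260.)
-D = -1*1212606731/41442 = -1212606731/41442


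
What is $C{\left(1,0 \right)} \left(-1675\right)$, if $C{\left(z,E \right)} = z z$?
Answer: $-1675$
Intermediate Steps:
$C{\left(z,E \right)} = z^{2}$
$C{\left(1,0 \right)} \left(-1675\right) = 1^{2} \left(-1675\right) = 1 \left(-1675\right) = -1675$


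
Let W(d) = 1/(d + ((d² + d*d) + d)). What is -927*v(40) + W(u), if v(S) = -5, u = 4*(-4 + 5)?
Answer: 185401/40 ≈ 4635.0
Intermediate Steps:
u = 4 (u = 4*1 = 4)
W(d) = 1/(2*d + 2*d²) (W(d) = 1/(d + ((d² + d²) + d)) = 1/(d + (2*d² + d)) = 1/(d + (d + 2*d²)) = 1/(2*d + 2*d²))
-927*v(40) + W(u) = -927*(-5) + (½)/(4*(1 + 4)) = 4635 + (½)*(¼)/5 = 4635 + (½)*(¼)*(⅕) = 4635 + 1/40 = 185401/40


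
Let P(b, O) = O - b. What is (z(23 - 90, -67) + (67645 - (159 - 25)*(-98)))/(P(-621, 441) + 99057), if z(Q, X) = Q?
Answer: 80710/100119 ≈ 0.80614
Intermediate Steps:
(z(23 - 90, -67) + (67645 - (159 - 25)*(-98)))/(P(-621, 441) + 99057) = ((23 - 90) + (67645 - (159 - 25)*(-98)))/((441 - 1*(-621)) + 99057) = (-67 + (67645 - 134*(-98)))/((441 + 621) + 99057) = (-67 + (67645 - 1*(-13132)))/(1062 + 99057) = (-67 + (67645 + 13132))/100119 = (-67 + 80777)*(1/100119) = 80710*(1/100119) = 80710/100119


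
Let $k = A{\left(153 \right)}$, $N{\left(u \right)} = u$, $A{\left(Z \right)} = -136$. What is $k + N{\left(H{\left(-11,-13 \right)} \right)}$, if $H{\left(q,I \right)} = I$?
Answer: $-149$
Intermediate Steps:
$k = -136$
$k + N{\left(H{\left(-11,-13 \right)} \right)} = -136 - 13 = -149$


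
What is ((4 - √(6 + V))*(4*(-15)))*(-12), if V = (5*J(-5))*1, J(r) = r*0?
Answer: 2880 - 720*√6 ≈ 1116.4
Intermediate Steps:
J(r) = 0
V = 0 (V = (5*0)*1 = 0*1 = 0)
((4 - √(6 + V))*(4*(-15)))*(-12) = ((4 - √(6 + 0))*(4*(-15)))*(-12) = ((4 - √6)*(-60))*(-12) = (-240 + 60*√6)*(-12) = 2880 - 720*√6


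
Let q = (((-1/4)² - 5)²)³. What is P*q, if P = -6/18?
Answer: -243087455521/50331648 ≈ -4829.7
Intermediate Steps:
P = -⅓ (P = -6*1/18 = -⅓ ≈ -0.33333)
q = 243087455521/16777216 (q = (((-1*¼)² - 5)²)³ = (((-¼)² - 5)²)³ = ((1/16 - 5)²)³ = ((-79/16)²)³ = (6241/256)³ = 243087455521/16777216 ≈ 14489.)
P*q = -⅓*243087455521/16777216 = -243087455521/50331648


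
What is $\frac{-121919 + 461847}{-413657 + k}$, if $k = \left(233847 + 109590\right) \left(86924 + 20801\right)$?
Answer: $\frac{42491}{4624542146} \approx 9.1882 \cdot 10^{-6}$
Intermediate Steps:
$k = 36996750825$ ($k = 343437 \cdot 107725 = 36996750825$)
$\frac{-121919 + 461847}{-413657 + k} = \frac{-121919 + 461847}{-413657 + 36996750825} = \frac{339928}{36996337168} = 339928 \cdot \frac{1}{36996337168} = \frac{42491}{4624542146}$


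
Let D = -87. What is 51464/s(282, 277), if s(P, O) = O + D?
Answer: 25732/95 ≈ 270.86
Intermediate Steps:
s(P, O) = -87 + O (s(P, O) = O - 87 = -87 + O)
51464/s(282, 277) = 51464/(-87 + 277) = 51464/190 = 51464*(1/190) = 25732/95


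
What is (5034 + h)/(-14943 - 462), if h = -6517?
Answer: 1483/15405 ≈ 0.096267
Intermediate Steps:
(5034 + h)/(-14943 - 462) = (5034 - 6517)/(-14943 - 462) = -1483/(-15405) = -1483*(-1/15405) = 1483/15405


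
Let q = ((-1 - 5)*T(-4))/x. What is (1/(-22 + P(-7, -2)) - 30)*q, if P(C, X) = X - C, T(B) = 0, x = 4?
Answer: 0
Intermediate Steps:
q = 0 (q = ((-1 - 5)*0)/4 = -6*0*(1/4) = 0*(1/4) = 0)
(1/(-22 + P(-7, -2)) - 30)*q = (1/(-22 + (-2 - 1*(-7))) - 30)*0 = (1/(-22 + (-2 + 7)) - 30)*0 = (1/(-22 + 5) - 30)*0 = (1/(-17) - 30)*0 = (-1/17 - 30)*0 = -511/17*0 = 0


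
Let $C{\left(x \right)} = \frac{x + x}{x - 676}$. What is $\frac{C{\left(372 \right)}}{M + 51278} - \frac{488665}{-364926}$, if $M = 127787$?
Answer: $\frac{831268098608}{620782004805} \approx 1.3391$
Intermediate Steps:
$C{\left(x \right)} = \frac{2 x}{-676 + x}$
$\frac{C{\left(372 \right)}}{M + 51278} - \frac{488665}{-364926} = \frac{2 \cdot 372 \frac{1}{-676 + 372}}{127787 + 51278} - \frac{488665}{-364926} = \frac{2 \cdot 372 \frac{1}{-304}}{179065} - - \frac{488665}{364926} = 2 \cdot 372 \left(- \frac{1}{304}\right) \frac{1}{179065} + \frac{488665}{364926} = \left(- \frac{93}{38}\right) \frac{1}{179065} + \frac{488665}{364926} = - \frac{93}{6804470} + \frac{488665}{364926} = \frac{831268098608}{620782004805}$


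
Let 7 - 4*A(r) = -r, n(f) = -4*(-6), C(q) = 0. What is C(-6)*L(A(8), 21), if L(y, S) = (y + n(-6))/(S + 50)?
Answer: 0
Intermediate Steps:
n(f) = 24
A(r) = 7/4 + r/4 (A(r) = 7/4 - (-1)*r/4 = 7/4 + r/4)
L(y, S) = (24 + y)/(50 + S) (L(y, S) = (y + 24)/(S + 50) = (24 + y)/(50 + S))
C(-6)*L(A(8), 21) = 0*((24 + (7/4 + (¼)*8))/(50 + 21)) = 0*((24 + (7/4 + 2))/71) = 0*((24 + 15/4)/71) = 0*((1/71)*(111/4)) = 0*(111/284) = 0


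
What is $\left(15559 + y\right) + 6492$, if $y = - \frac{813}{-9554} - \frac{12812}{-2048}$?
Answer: $\frac{53948373883}{2445824} \approx 22057.0$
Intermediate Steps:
$y = \frac{15508859}{2445824}$ ($y = \left(-813\right) \left(- \frac{1}{9554}\right) - - \frac{3203}{512} = \frac{813}{9554} + \frac{3203}{512} = \frac{15508859}{2445824} \approx 6.341$)
$\left(15559 + y\right) + 6492 = \left(15559 + \frac{15508859}{2445824}\right) + 6492 = \frac{38070084475}{2445824} + 6492 = \frac{53948373883}{2445824}$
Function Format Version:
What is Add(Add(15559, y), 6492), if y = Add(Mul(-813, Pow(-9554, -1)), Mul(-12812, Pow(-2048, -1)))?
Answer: Rational(53948373883, 2445824) ≈ 22057.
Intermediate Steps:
y = Rational(15508859, 2445824) (y = Add(Mul(-813, Rational(-1, 9554)), Mul(-12812, Rational(-1, 2048))) = Add(Rational(813, 9554), Rational(3203, 512)) = Rational(15508859, 2445824) ≈ 6.3410)
Add(Add(15559, y), 6492) = Add(Add(15559, Rational(15508859, 2445824)), 6492) = Add(Rational(38070084475, 2445824), 6492) = Rational(53948373883, 2445824)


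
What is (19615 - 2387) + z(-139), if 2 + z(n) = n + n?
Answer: 16948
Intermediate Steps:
z(n) = -2 + 2*n (z(n) = -2 + (n + n) = -2 + 2*n)
(19615 - 2387) + z(-139) = (19615 - 2387) + (-2 + 2*(-139)) = 17228 + (-2 - 278) = 17228 - 280 = 16948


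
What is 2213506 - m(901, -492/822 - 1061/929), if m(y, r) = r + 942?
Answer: 281599879507/127273 ≈ 2.2126e+6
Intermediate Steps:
m(y, r) = 942 + r
2213506 - m(901, -492/822 - 1061/929) = 2213506 - (942 + (-492/822 - 1061/929)) = 2213506 - (942 + (-492*1/822 - 1061*1/929)) = 2213506 - (942 + (-82/137 - 1061/929)) = 2213506 - (942 - 221535/127273) = 2213506 - 1*119669631/127273 = 2213506 - 119669631/127273 = 281599879507/127273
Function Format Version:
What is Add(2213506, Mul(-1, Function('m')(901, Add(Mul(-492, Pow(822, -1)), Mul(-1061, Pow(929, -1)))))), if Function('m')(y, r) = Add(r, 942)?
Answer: Rational(281599879507, 127273) ≈ 2.2126e+6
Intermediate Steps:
Function('m')(y, r) = Add(942, r)
Add(2213506, Mul(-1, Function('m')(901, Add(Mul(-492, Pow(822, -1)), Mul(-1061, Pow(929, -1)))))) = Add(2213506, Mul(-1, Add(942, Add(Mul(-492, Pow(822, -1)), Mul(-1061, Pow(929, -1)))))) = Add(2213506, Mul(-1, Add(942, Add(Mul(-492, Rational(1, 822)), Mul(-1061, Rational(1, 929)))))) = Add(2213506, Mul(-1, Add(942, Add(Rational(-82, 137), Rational(-1061, 929))))) = Add(2213506, Mul(-1, Add(942, Rational(-221535, 127273)))) = Add(2213506, Mul(-1, Rational(119669631, 127273))) = Add(2213506, Rational(-119669631, 127273)) = Rational(281599879507, 127273)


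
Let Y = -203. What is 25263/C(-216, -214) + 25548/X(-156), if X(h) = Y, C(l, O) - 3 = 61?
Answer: 3493317/12992 ≈ 268.88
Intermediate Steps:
C(l, O) = 64 (C(l, O) = 3 + 61 = 64)
X(h) = -203
25263/C(-216, -214) + 25548/X(-156) = 25263/64 + 25548/(-203) = 25263*(1/64) + 25548*(-1/203) = 25263/64 - 25548/203 = 3493317/12992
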